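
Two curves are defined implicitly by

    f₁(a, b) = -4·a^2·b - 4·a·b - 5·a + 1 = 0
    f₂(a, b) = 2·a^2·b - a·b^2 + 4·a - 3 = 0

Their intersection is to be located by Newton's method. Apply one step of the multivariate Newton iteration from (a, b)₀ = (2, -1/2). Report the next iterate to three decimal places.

(1.045, -0.574)

At (2, -1/2): F = (3.000, 0.500).
Jacobian J = [[-8·a·b - 4·b - 5, -4·a^2 - 4·a], [4·a·b - b^2 + 4, 2·a^2 - 2·a·b]].
At the point, J = [[5.000, -24.000], [-0.250, 10.000]] (det J = 44.000).
Solving J·Δ = −F gives Δ = (-0.955, -0.074).
Then the next iterate is (a, b)₁ = (1.045, -0.574).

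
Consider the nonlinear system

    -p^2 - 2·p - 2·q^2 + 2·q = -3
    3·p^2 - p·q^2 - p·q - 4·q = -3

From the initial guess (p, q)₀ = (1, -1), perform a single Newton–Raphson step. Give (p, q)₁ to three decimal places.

(-1.000, -1.667)

At (1, -1): F = (-4.000, 10.000).
Jacobian J = [[-2·p - 2, -4·q + 2], [6·p - q^2 - q, -2·p·q - p - 4]].
At the point, J = [[-4.000, 6.000], [6.000, -3.000]] (det J = -24.000).
Solving J·Δ = −F gives Δ = (-2.000, -0.667).
Then the next iterate is (p, q)₁ = (-1.000, -1.667).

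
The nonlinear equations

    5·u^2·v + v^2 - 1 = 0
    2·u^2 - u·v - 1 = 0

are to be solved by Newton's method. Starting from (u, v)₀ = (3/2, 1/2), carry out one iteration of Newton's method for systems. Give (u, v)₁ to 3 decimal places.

(0.979, 0.421)

At (3/2, 1/2): F = (4.875, 2.750).
Jacobian J = [[10·u·v, 5·u^2 + 2·v], [4·u - v, -u]].
At the point, J = [[7.500, 12.250], [5.500, -1.500]] (det J = -78.625).
Solving J·Δ = −F gives Δ = (-0.521, -0.079).
Then the next iterate is (u, v)₁ = (0.979, 0.421).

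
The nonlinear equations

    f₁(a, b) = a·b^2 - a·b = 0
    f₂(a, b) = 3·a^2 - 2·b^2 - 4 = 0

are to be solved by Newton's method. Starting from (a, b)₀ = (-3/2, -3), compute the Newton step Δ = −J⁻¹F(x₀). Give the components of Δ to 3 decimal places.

At (-3/2, -3): F = (-18.000, -15.250).
Jacobian J = [[b^2 - b, 2·a·b - a], [6·a, -4·b]].
At the point, J = [[12.000, 10.500], [-9.000, 12.000]] (det J = 238.500).
Solving J·Δ = −F gives Δ = (0.234, 1.447).

(0.234, 1.447)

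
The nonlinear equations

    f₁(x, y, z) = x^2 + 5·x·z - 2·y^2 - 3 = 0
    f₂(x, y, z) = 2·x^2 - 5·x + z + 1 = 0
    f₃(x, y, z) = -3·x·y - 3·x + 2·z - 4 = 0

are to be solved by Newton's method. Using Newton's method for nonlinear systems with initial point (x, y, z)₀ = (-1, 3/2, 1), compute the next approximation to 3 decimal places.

At (-1, 3/2, 1): F = (-11.500, 9.000, 5.500).
Jacobian J = [[2·x + 5·z, -4·y, 5·x], [4·x - 5, 0, 1], [-3·y - 3, -3·x, 2]].
At the point, J = [[3.000, -6.000, -5.000], [-9.000, 0.000, 1.000], [-7.500, 3.000, 2.000]] (det J = 63.000).
Solving J·Δ = −F gives Δ = (0.405, 2.750, -5.357).
Then the next iterate is (x, y, z)₁ = (-0.595, 4.250, -4.357).

(-0.595, 4.250, -4.357)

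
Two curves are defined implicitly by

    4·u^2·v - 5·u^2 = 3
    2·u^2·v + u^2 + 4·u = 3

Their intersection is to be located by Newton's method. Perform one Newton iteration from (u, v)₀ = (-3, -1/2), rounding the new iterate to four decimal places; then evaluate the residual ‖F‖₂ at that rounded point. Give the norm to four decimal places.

21.3040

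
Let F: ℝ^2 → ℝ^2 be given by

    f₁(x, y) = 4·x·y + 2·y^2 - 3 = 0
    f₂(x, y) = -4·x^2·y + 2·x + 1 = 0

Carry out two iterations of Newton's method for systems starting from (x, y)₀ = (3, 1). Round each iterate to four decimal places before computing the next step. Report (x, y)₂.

(2.1774, 0.3336)

At (3, 1): F = (11.0000, -29.0000).
Jacobian J = [[4·y, 4·x + 4·y], [-8·x·y + 2, -4·x^2]].
At the point, J = [[4.0000, 16.0000], [-22.0000, -36.0000]] (det J = 208.0000).
Solving J·Δ = −F gives Δ = (-0.3269, -0.6058).
Then the next iterate is (x, y)₁ = (2.6731, 0.3942).
Round to (2.6731, 0.3942) and repeat: F = (1.525731, -4.920767), J = [[1.5768, 12.2692], [-6.429888, -28.581854]].
Δ = (-0.4957, -0.0606), so (x, y)₂ = (2.1774, 0.3336).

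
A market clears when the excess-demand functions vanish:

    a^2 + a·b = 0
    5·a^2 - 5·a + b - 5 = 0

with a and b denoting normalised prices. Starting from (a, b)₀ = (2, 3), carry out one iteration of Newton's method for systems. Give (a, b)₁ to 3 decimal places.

At (2, 3): F = (10.000, 8.000).
Jacobian J = [[2·a + b, a], [10·a - 5, 1]].
At the point, J = [[7.000, 2.000], [15.000, 1.000]] (det J = -23.000).
Solving J·Δ = −F gives Δ = (-0.261, -4.087).
Then the next iterate is (a, b)₁ = (1.739, -1.087).

(1.739, -1.087)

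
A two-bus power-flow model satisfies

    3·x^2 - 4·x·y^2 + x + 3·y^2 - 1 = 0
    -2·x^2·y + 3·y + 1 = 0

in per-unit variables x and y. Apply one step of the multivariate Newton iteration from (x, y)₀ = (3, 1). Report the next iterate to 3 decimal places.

At (3, 1): F = (20.000, -14.000).
Jacobian J = [[6·x - 4·y^2 + 1, -8·x·y + 6·y], [-4·x·y, -2·x^2 + 3]].
At the point, J = [[15.000, -18.000], [-12.000, -15.000]] (det J = -441.000).
Solving J·Δ = −F gives Δ = (-1.252, 0.068).
Then the next iterate is (x, y)₁ = (1.748, 1.068).

(1.748, 1.068)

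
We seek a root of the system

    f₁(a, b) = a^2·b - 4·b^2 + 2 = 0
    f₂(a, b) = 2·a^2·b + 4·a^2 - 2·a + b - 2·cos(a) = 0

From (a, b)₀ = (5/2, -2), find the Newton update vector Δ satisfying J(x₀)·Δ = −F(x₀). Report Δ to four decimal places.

(-2.0289, 0.2791)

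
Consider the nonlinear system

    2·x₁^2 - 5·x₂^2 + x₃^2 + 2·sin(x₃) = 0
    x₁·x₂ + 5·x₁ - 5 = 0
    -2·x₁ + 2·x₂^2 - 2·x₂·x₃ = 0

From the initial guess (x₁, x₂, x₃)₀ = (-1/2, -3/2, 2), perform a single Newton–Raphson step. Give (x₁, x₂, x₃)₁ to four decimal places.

At (-1/2, -3/2, 2): F = (-4.931405, -6.7500, 11.5000).
Jacobian J = [[4·x₁, -10·x₂, 2·x₃ + 2·cos(x₃)], [x₂ + 5, x₁, 0], [-2, 4·x₂ - 2·x₃, -2·x₂]].
At the point, J = [[-2.0000, 15.0000, 3.167706], [3.5000, -0.5000, 0.0000], [-2.0000, -10.0000, 3.0000]] (det J = -268.537428).
Solving J·Δ = −F gives Δ = (2.0227, 0.6592, -0.2876).
Then the next iterate is (x₁, x₂, x₃)₁ = (1.5227, -0.8408, 1.7124).

(1.5227, -0.8408, 1.7124)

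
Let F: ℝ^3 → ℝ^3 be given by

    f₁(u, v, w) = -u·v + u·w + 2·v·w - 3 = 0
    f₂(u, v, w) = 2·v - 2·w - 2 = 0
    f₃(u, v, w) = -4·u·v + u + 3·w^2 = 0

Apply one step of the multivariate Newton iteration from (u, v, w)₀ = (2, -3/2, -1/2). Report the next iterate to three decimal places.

At (2, -3/2, -1/2): F = (0.500, -4.000, 14.750).
Jacobian J = [[-v + w, -u + 2·w, u + 2·v], [0, 2, -2], [-4·v + 1, -4·u, 6·w]].
At the point, J = [[1.000, -3.000, -1.000], [0.000, 2.000, -2.000], [7.000, -8.000, -3.000]] (det J = 34.000).
Solving J·Δ = −F gives Δ = (-3.265, -0.191, -2.191).
Then the next iterate is (u, v, w)₁ = (-1.265, -1.691, -2.691).

(-1.265, -1.691, -2.691)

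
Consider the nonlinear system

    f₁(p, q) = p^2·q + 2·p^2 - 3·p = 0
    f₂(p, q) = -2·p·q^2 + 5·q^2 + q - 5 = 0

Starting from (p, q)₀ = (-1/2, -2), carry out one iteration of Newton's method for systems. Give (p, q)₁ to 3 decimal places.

(0.046, -1.451)

At (-1/2, -2): F = (1.500, 17.000).
Jacobian J = [[2·p·q + 4·p - 3, p^2], [-2·q^2, -4·p·q + 10·q + 1]].
At the point, J = [[-3.000, 0.250], [-8.000, -23.000]] (det J = 71.000).
Solving J·Δ = −F gives Δ = (0.546, 0.549).
Then the next iterate is (p, q)₁ = (0.046, -1.451).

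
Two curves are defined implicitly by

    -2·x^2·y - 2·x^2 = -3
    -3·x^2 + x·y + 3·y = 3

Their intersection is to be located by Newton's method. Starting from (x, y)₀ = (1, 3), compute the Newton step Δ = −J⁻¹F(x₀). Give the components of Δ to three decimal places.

(-0.114, -1.586)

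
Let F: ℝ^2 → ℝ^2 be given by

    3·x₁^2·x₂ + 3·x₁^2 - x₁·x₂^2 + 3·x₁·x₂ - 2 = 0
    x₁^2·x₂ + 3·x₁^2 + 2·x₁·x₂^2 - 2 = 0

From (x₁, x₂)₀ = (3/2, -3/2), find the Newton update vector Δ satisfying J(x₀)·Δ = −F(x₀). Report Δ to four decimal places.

At (3/2, -3/2): F = (-15.5000, 8.1250).
Jacobian J = [[6·x₁·x₂ + 6·x₁ - x₂^2 + 3·x₂, 3·x₁^2 - 2·x₁·x₂ + 3·x₁], [2·x₁·x₂ + 6·x₁ + 2·x₂^2, x₁^2 + 4·x₁·x₂]].
At the point, J = [[-11.2500, 15.7500], [9.0000, -6.7500]] (det J = -65.8125).
Solving J·Δ = −F gives Δ = (-0.3547, 0.7308).

(-0.3547, 0.7308)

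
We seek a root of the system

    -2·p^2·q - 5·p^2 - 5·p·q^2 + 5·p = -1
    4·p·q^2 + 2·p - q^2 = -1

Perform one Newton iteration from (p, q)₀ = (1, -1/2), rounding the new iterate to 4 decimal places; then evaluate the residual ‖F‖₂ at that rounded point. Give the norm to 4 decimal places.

At (1, -1/2): F = (0.7500, 3.7500).
Jacobian J = [[-4·p·q - 10·p - 5·q^2 + 5, -2·p^2 - 10·p·q], [4·q^2 + 2, 8·p·q - 2·q]].
At the point, J = [[-4.2500, 3.0000], [3.0000, -3.0000]] (det J = 3.7500).
Solving J·Δ = −F gives Δ = (3.6000, 4.8500).
Then the next iterate is (p, q)₁ = (4.6000, 4.3500).
Re-evaluating at (4.6000, 4.3500): F = (-701.1095, 339.4515), so ‖F‖₂ = 778.9620.

778.9620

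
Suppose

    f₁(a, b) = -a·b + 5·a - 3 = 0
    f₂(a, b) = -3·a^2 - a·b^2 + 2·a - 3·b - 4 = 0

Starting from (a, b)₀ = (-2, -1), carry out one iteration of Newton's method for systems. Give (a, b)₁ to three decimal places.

At (-2, -1): F = (-15.000, -15.000).
Jacobian J = [[-b + 5, -a], [-6·a - b^2 + 2, -2·a·b - 3]].
At the point, J = [[6.000, 2.000], [13.000, -7.000]] (det J = -68.000).
Solving J·Δ = −F gives Δ = (1.985, 1.544).
Then the next iterate is (a, b)₁ = (-0.015, 0.544).

(-0.015, 0.544)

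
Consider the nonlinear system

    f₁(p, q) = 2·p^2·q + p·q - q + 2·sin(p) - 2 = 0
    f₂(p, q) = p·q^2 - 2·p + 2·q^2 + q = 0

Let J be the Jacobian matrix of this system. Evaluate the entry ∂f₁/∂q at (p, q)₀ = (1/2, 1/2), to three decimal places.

0.000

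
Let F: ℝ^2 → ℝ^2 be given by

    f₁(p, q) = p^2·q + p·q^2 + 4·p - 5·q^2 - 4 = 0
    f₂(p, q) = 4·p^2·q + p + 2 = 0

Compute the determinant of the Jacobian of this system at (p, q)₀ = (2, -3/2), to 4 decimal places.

303.0000

J = [[2·p·q + q^2 + 4, p^2 + 2·p·q - 10·q], [8·p·q + 1, 4·p^2]].
At the point, J = [[0.2500, 13.0000], [-23.0000, 16.0000]].
det J = 303.0000.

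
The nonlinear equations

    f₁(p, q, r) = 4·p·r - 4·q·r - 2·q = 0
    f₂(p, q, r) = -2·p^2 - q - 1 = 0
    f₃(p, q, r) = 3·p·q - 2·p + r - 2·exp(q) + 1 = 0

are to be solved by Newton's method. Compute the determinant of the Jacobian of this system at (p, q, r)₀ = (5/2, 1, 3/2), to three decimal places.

-203.806

J = [[4·r, -4·r - 2, 4·p - 4·q], [-4·p, -1, 0], [3·q - 2, 3·p - 2·exp(q), 1]].
At the point, J = [[6.000, -8.000, 6.000], [-10.000, -1.000, 0.000], [1.000, 2.06344, 1.000]].
det J = -203.806.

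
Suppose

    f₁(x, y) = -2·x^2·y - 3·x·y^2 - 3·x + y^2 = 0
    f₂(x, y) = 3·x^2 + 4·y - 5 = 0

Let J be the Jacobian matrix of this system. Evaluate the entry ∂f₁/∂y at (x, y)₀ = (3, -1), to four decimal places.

∂f₁/∂y = -2·x^2 - 6·x·y + 2·y.
At (3, -1) this is -2.0000.

-2.0000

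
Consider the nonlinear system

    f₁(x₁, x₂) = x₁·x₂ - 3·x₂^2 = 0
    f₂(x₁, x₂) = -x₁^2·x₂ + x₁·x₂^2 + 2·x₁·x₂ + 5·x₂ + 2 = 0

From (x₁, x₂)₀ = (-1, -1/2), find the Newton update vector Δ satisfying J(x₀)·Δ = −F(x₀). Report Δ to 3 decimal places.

At (-1, -1/2): F = (-0.250, 0.750).
Jacobian J = [[x₂, x₁ - 6·x₂], [-2·x₁·x₂ + x₂^2 + 2·x₂, -x₁^2 + 2·x₁·x₂ + 2·x₁ + 5]].
At the point, J = [[-0.500, 2.000], [-1.750, 3.000]] (det J = 2.000).
Solving J·Δ = −F gives Δ = (1.125, 0.406).

(1.125, 0.406)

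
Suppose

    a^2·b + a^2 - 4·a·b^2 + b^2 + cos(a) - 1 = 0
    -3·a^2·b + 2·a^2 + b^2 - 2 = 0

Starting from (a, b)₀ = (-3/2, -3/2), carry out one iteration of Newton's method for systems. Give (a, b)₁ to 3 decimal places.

(-1.019, -0.936)

At (-3/2, -3/2): F = (13.69574, 14.875).
Jacobian J = [[2·a·b + 2·a - 4·b^2 - sin(a), a^2 - 8·a·b + 2·b], [-6·a·b + 4·a, -3·a^2 + 2·b]].
At the point, J = [[-6.50251, -18.750], [-19.500, -9.750]] (det J = -302.22558).
Solving J·Δ = −F gives Δ = (0.481, 0.564).
Then the next iterate is (a, b)₁ = (-1.019, -0.936).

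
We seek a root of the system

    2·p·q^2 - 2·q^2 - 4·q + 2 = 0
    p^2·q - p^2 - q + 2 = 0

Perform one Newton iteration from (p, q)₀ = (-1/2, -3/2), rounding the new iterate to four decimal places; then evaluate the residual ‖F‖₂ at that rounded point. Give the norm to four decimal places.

At (-1/2, -3/2): F = (1.2500, 2.8750).
Jacobian J = [[2·q^2, 4·p·q - 4·q - 4], [2·p·q - 2·p, p^2 - 1]].
At the point, J = [[4.5000, 5.0000], [2.5000, -0.7500]] (det J = -15.8750).
Solving J·Δ = −F gives Δ = (-0.9646, 0.6181).
Then the next iterate is (p, q)₁ = (-1.4646, -0.8819).
Re-evaluating at (-1.4646, -0.8819): F = (1.693926, -1.154876), so ‖F‖₂ = 2.0502.

2.0502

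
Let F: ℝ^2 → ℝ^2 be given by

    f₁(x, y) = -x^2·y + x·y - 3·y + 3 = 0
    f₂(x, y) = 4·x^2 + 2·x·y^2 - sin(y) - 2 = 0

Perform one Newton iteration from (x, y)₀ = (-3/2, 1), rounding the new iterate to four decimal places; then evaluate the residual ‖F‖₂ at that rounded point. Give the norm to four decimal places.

0.7674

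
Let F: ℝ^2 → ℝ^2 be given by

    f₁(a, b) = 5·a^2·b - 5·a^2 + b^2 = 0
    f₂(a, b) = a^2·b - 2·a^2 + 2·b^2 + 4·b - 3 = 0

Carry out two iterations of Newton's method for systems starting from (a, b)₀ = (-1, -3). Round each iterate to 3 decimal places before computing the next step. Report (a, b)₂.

At (-1, -3): F = (-11.000, -2.000).
Jacobian J = [[10·a·b - 10·a, 5·a^2 + 2·b], [2·a·b - 4·a, a^2 + 4·b + 4]].
At the point, J = [[40.000, -1.000], [10.000, -7.000]] (det J = -270.000).
Solving J·Δ = −F gives Δ = (0.278, 0.111).
Then the next iterate is (a, b)₁ = (-0.722, -2.889).
Round to (-0.722, -2.889) and repeat: F = (-1.79005, -0.41192), J = [[28.07858, -3.17158], [7.05972, -7.03472]].
Δ = (0.064, 0.006), so (a, b)₂ = (-0.658, -2.883).

(-0.658, -2.883)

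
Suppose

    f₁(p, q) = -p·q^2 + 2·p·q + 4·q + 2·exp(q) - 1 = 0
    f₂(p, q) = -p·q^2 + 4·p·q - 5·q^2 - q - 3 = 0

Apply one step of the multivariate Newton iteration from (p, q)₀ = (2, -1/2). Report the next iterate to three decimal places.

(-2.204, -0.586)

At (2, -1/2): F = (-4.28694, -8.250).
Jacobian J = [[-q^2 + 2·q, -2·p·q + 2·p + 2·exp(q) + 4], [-q^2 + 4·q, -2·p·q + 4·p - 10·q - 1]].
At the point, J = [[-1.250, 11.21306], [-2.250, 14.000]] (det J = 7.72939).
Solving J·Δ = −F gives Δ = (-4.204, -0.086).
Then the next iterate is (p, q)₁ = (-2.204, -0.586).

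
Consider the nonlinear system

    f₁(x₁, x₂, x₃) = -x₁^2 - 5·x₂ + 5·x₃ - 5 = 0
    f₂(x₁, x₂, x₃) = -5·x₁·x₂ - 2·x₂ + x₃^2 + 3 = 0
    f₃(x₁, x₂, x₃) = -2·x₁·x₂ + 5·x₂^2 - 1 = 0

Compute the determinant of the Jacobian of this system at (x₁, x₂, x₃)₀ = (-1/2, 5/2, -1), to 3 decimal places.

-1610.500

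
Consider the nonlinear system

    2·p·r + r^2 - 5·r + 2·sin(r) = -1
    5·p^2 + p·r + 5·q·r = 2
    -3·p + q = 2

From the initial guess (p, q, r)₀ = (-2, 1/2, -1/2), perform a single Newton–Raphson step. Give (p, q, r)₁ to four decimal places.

(-0.9562, -0.8685, -0.0455)

At (-2, 1/2, -1/2): F = (4.791149, 17.7500, 4.5000).
Jacobian J = [[2·r, 0, 2·p + 2·r + 2·cos(r) - 5], [10·p + r, 5·r, p + 5·q], [-3, 1, 0]].
At the point, J = [[-1.0000, 0.0000, -8.244835], [-20.5000, -2.5000, 0.5000], [-3.0000, 1.0000, 0.0000]] (det J = 231.355377).
Solving J·Δ = −F gives Δ = (1.0438, -1.3685, 0.4545).
Then the next iterate is (p, q, r)₁ = (-0.9562, -0.8685, -0.0455).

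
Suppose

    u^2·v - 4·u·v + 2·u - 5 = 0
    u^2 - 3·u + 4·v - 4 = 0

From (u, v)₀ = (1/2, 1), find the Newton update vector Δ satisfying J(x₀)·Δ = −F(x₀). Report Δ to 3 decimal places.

(-3.358, -1.367)

At (1/2, 1): F = (-5.750, -1.250).
Jacobian J = [[2·u·v - 4·v + 2, u^2 - 4·u], [2·u - 3, 4]].
At the point, J = [[-1.000, -1.750], [-2.000, 4.000]] (det J = -7.500).
Solving J·Δ = −F gives Δ = (-3.358, -1.367).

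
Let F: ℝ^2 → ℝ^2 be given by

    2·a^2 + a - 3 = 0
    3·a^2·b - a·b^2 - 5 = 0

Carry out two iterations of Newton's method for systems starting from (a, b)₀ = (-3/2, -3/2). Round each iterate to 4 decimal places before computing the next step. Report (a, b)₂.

At (-3/2, -3/2): F = (0.0000, -11.7500).
Jacobian J = [[4·a + 1, 0], [6·a·b - b^2, 3·a^2 - 2·a·b]].
At the point, J = [[-5.0000, 0.0000], [11.2500, 2.2500]] (det J = -11.2500).
Solving J·Δ = −F gives Δ = (0.0000, 5.2222).
Then the next iterate is (a, b)₁ = (-1.5000, 3.7222).
Round to (-1.5000, 3.7222) and repeat: F = (0.0000, 40.907009), J = [[-5.0000, 0.0000], [-47.354573, 17.9166]].
Δ = (0.0000, -2.2832), so (a, b)₂ = (-1.5000, 1.4390).

(-1.5000, 1.4390)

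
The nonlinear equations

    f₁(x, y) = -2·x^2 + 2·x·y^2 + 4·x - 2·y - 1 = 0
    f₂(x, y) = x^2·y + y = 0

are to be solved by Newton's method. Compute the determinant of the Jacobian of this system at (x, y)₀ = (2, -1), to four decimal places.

-50.0000

J = [[-4·x + 2·y^2 + 4, 4·x·y - 2], [2·x·y, x^2 + 1]].
At the point, J = [[-2.0000, -10.0000], [-4.0000, 5.0000]].
det J = -50.0000.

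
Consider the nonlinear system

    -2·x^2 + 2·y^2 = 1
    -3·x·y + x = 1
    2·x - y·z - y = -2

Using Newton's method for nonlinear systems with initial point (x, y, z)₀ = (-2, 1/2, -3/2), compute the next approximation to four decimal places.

At (-2, 1/2, -3/2): F = (-8.5000, 0.0000, -1.7500).
Jacobian J = [[-4·x, 4·y, 0], [-3·y + 1, -3·x, 0], [2, -z - 1, -y]].
At the point, J = [[8.0000, 2.0000, 0.0000], [-0.5000, 6.0000, 0.0000], [2.0000, 0.5000, -0.5000]] (det J = -24.5000).
Solving J·Δ = −F gives Δ = (1.0408, 0.0867, 0.7500).
Then the next iterate is (x, y, z)₁ = (-0.9592, 0.5867, -0.7500).

(-0.9592, 0.5867, -0.7500)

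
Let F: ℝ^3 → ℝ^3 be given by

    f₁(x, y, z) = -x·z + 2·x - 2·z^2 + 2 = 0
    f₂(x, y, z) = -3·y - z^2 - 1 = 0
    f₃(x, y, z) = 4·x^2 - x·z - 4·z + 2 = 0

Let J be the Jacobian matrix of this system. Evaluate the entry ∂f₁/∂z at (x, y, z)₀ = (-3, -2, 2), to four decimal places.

-5.0000

∂f₁/∂z = -x - 4·z.
At (-3, -2, 2) this is -5.0000.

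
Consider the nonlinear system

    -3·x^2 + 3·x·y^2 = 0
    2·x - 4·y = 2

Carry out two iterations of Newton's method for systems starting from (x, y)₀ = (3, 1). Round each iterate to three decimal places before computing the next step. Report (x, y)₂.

(0.000, -0.500)

At (3, 1): F = (-18.000, 0.000).
Jacobian J = [[-6·x + 3·y^2, 6·x·y], [2, -4]].
At the point, J = [[-15.000, 18.000], [2.000, -4.000]] (det J = 24.000).
Solving J·Δ = −F gives Δ = (-3.000, -1.500).
Then the next iterate is (x, y)₁ = (0.000, -0.500).
Round to (0.000, -0.500) and repeat: F = (0.000, 0.000), J = [[0.750, 0.000], [2.000, -4.000]].
Δ = (0.000, 0.000), so (x, y)₂ = (0.000, -0.500).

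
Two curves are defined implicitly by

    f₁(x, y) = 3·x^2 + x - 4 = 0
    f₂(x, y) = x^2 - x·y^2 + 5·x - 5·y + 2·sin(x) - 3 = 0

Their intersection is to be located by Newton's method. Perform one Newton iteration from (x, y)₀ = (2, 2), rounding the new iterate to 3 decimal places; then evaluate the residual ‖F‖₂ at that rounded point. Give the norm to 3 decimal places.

3.050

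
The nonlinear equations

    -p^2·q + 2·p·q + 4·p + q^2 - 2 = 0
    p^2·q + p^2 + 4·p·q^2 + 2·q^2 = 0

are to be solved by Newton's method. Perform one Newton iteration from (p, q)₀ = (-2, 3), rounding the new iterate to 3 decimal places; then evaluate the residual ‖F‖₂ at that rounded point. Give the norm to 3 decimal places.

At (-2, 3): F = (-25.000, -38.000).
Jacobian J = [[-2·p·q + 2·q + 4, -p^2 + 2·p + 2·q], [2·p·q + 2·p + 4·q^2, p^2 + 8·p·q + 4·q]].
At the point, J = [[22.000, -2.000], [20.000, -32.000]] (det J = -664.000).
Solving J·Δ = −F gives Δ = (1.090, -0.506).
Then the next iterate is (p, q)₁ = (-0.910, 2.494).
Re-evaluating at (-0.910, 2.494): F = (-6.02433, -7.30748), so ‖F‖₂ = 9.471.

9.471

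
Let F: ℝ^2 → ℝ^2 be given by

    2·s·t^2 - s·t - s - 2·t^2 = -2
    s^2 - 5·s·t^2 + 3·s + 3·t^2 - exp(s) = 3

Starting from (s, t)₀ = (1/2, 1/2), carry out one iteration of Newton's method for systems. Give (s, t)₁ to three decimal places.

At (1/2, 1/2): F = (1.000, -2.77372).
Jacobian J = [[2·t^2 - t - 1, 4·s·t - s - 4·t], [2·s - 5·t^2 - exp(s) + 3, -10·s·t + 6·t]].
At the point, J = [[-1.000, -1.500], [1.10128, 0.500]] (det J = 1.15192).
Solving J·Δ = −F gives Δ = (3.178, -1.452).
Then the next iterate is (s, t)₁ = (3.678, -0.952).

(3.678, -0.952)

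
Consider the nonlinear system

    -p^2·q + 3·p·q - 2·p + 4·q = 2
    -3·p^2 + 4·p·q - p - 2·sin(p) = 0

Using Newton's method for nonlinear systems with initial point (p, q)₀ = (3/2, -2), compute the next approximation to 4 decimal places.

(1.1643, 0.6926)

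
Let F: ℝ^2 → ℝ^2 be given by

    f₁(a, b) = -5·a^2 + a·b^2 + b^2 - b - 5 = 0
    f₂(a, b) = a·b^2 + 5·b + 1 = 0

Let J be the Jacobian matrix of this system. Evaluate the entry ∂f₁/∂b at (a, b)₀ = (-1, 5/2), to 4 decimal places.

-1.0000

∂f₁/∂b = 2·a·b + 2·b - 1.
At (-1, 5/2) this is -1.0000.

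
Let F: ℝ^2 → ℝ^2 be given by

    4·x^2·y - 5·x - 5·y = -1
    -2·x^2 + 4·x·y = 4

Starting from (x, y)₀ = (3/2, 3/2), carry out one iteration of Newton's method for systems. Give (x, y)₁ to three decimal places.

At (3/2, 3/2): F = (-0.500, 0.500).
Jacobian J = [[8·x·y - 5, 4·x^2 - 5], [-4·x + 4·y, 4·x]].
At the point, J = [[13.000, 4.000], [0.000, 6.000]] (det J = 78.000).
Solving J·Δ = −F gives Δ = (0.064, -0.083).
Then the next iterate is (x, y)₁ = (1.564, 1.417).

(1.564, 1.417)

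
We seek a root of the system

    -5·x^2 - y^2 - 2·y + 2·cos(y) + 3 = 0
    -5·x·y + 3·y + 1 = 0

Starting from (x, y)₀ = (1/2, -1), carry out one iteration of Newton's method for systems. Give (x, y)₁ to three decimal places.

At (1/2, -1): F = (3.83060, 0.500).
Jacobian J = [[-10·x, -2·y - 2·sin(y) - 2], [-5·y, -5·x + 3]].
At the point, J = [[-5.000, 1.68294], [5.000, 0.500]] (det J = -10.91471).
Solving J·Δ = −F gives Δ = (0.098, -1.984).
Then the next iterate is (x, y)₁ = (0.598, -2.984).

(0.598, -2.984)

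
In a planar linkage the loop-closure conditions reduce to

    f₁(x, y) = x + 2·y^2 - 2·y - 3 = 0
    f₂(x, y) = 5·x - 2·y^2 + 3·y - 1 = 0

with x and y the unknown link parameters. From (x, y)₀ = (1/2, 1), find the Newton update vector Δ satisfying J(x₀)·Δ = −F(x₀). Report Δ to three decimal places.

(-0.227, 1.364)

At (1/2, 1): F = (-2.500, 2.500).
Jacobian J = [[1, 4·y - 2], [5, -4·y + 3]].
At the point, J = [[1.000, 2.000], [5.000, -1.000]] (det J = -11.000).
Solving J·Δ = −F gives Δ = (-0.227, 1.364).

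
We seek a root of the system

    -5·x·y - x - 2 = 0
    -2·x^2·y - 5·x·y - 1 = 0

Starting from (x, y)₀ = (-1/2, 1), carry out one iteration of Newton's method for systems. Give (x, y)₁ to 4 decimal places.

At (-1/2, 1): F = (1.0000, 1.0000).
Jacobian J = [[-5·y - 1, -5·x], [-4·x·y - 5·y, -2·x^2 - 5·x]].
At the point, J = [[-6.0000, 2.5000], [-3.0000, 2.0000]] (det J = -4.5000).
Solving J·Δ = −F gives Δ = (-0.1111, -0.6667).
Then the next iterate is (x, y)₁ = (-0.6111, 0.3333).

(-0.6111, 0.3333)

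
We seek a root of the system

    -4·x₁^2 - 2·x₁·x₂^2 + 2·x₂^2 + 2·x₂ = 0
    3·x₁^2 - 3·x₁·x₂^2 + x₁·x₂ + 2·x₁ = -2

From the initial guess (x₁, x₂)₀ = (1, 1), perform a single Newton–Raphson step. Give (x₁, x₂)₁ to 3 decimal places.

(1.000, 2.000)

At (1, 1): F = (-2.000, 5.000).
Jacobian J = [[-8·x₁ - 2·x₂^2, -4·x₁·x₂ + 4·x₂ + 2], [6·x₁ - 3·x₂^2 + x₂ + 2, -6·x₁·x₂ + x₁]].
At the point, J = [[-10.000, 2.000], [6.000, -5.000]] (det J = 38.000).
Solving J·Δ = −F gives Δ = (0.000, 1.000).
Then the next iterate is (x₁, x₂)₁ = (1.000, 2.000).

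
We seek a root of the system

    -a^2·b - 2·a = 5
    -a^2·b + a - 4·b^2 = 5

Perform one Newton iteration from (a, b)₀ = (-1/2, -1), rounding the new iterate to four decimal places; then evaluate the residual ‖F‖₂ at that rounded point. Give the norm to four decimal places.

7.9086

At (-1/2, -1): F = (-3.7500, -9.2500).
Jacobian J = [[-2·a·b - 2, -a^2], [-2·a·b + 1, -a^2 - 8·b]].
At the point, J = [[-3.0000, -0.2500], [0.0000, 7.7500]] (det J = -23.2500).
Solving J·Δ = −F gives Δ = (-1.3495, 1.1935).
Then the next iterate is (a, b)₁ = (-1.8495, 0.1935).
Re-evaluating at (-1.8495, 0.1935): F = (-1.962896, -7.661165), so ‖F‖₂ = 7.9086.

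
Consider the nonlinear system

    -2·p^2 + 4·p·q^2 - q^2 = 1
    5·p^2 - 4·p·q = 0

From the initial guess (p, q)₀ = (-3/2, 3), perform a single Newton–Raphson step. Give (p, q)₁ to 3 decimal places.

(-0.573, 2.296)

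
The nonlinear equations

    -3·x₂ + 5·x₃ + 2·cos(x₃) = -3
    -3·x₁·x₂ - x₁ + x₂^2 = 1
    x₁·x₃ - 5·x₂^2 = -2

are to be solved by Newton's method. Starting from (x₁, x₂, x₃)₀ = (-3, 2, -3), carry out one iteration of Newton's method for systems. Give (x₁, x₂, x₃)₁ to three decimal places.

(-1.657, 0.877, 0.145)

At (-3, 2, -3): F = (-19.97998, 24.000, -9.000).
Jacobian J = [[0, -3, -2·sin(x₃) + 5], [-3·x₂ - 1, -3·x₁ + 2·x₂, 0], [x₃, -10·x₂, x₁]].
At the point, J = [[0.000, -3.000, 5.28224], [-7.000, 13.000, 0.000], [-3.000, -20.000, -3.000]] (det J = 1008.52096).
Solving J·Δ = −F gives Δ = (1.343, -1.123, 3.145).
Then the next iterate is (x₁, x₂, x₃)₁ = (-1.657, 0.877, 0.145).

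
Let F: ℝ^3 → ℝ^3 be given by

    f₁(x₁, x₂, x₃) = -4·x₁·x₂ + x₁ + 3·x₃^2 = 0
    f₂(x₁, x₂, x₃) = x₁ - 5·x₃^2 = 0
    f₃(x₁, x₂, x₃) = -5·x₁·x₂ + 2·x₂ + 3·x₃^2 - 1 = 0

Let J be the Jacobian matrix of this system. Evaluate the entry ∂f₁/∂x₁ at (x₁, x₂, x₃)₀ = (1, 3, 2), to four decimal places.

-11.0000

∂f₁/∂x₁ = -4·x₂ + 1.
At (1, 3, 2) this is -11.0000.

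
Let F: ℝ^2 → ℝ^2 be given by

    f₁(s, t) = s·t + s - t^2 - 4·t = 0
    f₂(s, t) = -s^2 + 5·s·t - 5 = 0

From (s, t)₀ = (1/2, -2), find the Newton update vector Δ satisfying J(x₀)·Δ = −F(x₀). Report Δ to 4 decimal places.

At (1/2, -2): F = (3.5000, -10.2500).
Jacobian J = [[t + 1, s - 2·t - 4], [-2·s + 5·t, 5·s]].
At the point, J = [[-1.0000, 0.5000], [-11.0000, 2.5000]] (det J = 3.0000).
Solving J·Δ = −F gives Δ = (-4.6250, -16.2500).

(-4.6250, -16.2500)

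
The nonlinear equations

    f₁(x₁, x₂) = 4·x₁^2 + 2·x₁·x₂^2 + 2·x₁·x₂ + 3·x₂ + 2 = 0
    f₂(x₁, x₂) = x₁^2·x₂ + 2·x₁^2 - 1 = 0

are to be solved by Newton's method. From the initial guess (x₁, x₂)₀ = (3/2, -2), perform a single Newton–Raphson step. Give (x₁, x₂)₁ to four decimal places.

At (3/2, -2): F = (11.0000, -1.0000).
Jacobian J = [[8·x₁ + 2·x₂^2 + 2·x₂, 4·x₁·x₂ + 2·x₁ + 3], [2·x₁·x₂ + 4·x₁, x₁^2]].
At the point, J = [[16.0000, -6.0000], [0.0000, 2.2500]] (det J = 36.0000).
Solving J·Δ = −F gives Δ = (-0.5208, 0.4444).
Then the next iterate is (x₁, x₂)₁ = (0.9792, -1.5556).

(0.9792, -1.5556)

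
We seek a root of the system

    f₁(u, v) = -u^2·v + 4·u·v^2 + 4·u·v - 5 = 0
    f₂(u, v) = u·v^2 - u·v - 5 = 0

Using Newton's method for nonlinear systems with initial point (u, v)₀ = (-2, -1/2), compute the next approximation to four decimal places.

(-5.3333, 1.7500)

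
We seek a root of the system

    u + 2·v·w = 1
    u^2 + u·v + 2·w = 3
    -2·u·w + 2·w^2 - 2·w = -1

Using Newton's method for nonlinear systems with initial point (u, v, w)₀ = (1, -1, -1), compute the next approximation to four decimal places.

(2.7857, -0.4286, 0.3214)

At (1, -1, -1): F = (2.0000, -5.0000, 7.0000).
Jacobian J = [[1, 2·w, 2·v], [2·u + v, u, 2], [-2·w, 0, -2·u + 4·w - 2]].
At the point, J = [[1.0000, -2.0000, -2.0000], [1.0000, 1.0000, 2.0000], [2.0000, 0.0000, -8.0000]] (det J = -28.0000).
Solving J·Δ = −F gives Δ = (1.7857, 0.5714, 1.3214).
Then the next iterate is (u, v, w)₁ = (2.7857, -0.4286, 0.3214).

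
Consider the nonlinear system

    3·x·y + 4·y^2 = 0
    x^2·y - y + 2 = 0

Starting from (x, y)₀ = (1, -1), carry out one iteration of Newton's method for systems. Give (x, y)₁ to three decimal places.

At (1, -1): F = (1.000, 2.000).
Jacobian J = [[3·y, 3·x + 8·y], [2·x·y, x^2 - 1]].
At the point, J = [[-3.000, -5.000], [-2.000, 0.000]] (det J = -10.000).
Solving J·Δ = −F gives Δ = (1.000, -0.400).
Then the next iterate is (x, y)₁ = (2.000, -1.400).

(2.000, -1.400)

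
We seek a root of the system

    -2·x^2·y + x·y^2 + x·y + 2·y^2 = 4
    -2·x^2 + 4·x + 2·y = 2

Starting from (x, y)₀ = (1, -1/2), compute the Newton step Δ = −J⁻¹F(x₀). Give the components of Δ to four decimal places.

At (1, -1/2): F = (-2.7500, -1.0000).
Jacobian J = [[-4·x·y + y^2 + y, -2·x^2 + 2·x·y + x + 4·y], [-4·x + 4, 2]].
At the point, J = [[1.7500, -4.0000], [0.0000, 2.0000]] (det J = 3.5000).
Solving J·Δ = −F gives Δ = (2.7143, 0.5000).

(2.7143, 0.5000)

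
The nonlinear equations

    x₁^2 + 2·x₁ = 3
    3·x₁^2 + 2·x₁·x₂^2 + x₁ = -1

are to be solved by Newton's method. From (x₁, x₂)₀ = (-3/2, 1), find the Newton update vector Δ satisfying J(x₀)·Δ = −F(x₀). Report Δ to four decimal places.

(-3.7500, 4.2917)

At (-3/2, 1): F = (-3.7500, 3.2500).
Jacobian J = [[2·x₁ + 2, 0], [6·x₁ + 2·x₂^2 + 1, 4·x₁·x₂]].
At the point, J = [[-1.0000, 0.0000], [-6.0000, -6.0000]] (det J = 6.0000).
Solving J·Δ = −F gives Δ = (-3.7500, 4.2917).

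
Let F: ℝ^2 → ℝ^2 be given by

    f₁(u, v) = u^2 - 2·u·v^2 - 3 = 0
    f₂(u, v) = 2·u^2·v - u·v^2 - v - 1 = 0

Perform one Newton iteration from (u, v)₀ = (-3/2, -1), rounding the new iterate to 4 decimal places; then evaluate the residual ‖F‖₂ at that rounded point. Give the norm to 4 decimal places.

0.5102

At (-3/2, -1): F = (2.2500, -3.0000).
Jacobian J = [[2·u - 2·v^2, -4·u·v], [4·u·v - v^2, 2·u^2 - 2·u·v - 1]].
At the point, J = [[-5.0000, -6.0000], [5.0000, 0.5000]] (det J = 27.5000).
Solving J·Δ = −F gives Δ = (0.6136, -0.1364).
Then the next iterate is (u, v)₁ = (-0.8864, -1.1364).
Re-evaluating at (-0.8864, -1.1364): F = (0.075108, -0.504649), so ‖F‖₂ = 0.5102.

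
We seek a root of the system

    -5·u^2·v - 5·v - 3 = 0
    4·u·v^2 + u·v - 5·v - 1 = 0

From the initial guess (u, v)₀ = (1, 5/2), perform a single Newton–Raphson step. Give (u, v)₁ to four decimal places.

(-1.4640, 5.8600)

At (1, 5/2): F = (-28.0000, 14.0000).
Jacobian J = [[-10·u·v, -5·u^2 - 5], [4·v^2 + v, 8·u·v + u - 5]].
At the point, J = [[-25.0000, -10.0000], [27.5000, 16.0000]] (det J = -125.0000).
Solving J·Δ = −F gives Δ = (-2.4640, 3.3600).
Then the next iterate is (u, v)₁ = (-1.4640, 5.8600).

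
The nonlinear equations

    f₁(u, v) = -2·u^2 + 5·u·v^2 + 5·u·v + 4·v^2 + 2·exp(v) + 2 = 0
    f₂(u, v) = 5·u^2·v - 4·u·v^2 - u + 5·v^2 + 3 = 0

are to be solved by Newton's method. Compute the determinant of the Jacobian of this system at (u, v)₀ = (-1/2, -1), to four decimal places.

-25.5000

J = [[-4·u + 5·v^2 + 5·v, 10·u·v + 5·u + 8·v + 2·exp(v)], [10·u·v - 4·v^2 - 1, 5·u^2 - 8·u·v + 10·v]].
At the point, J = [[2.0000, -4.764241], [0.0000, -12.7500]].
det J = -25.5000.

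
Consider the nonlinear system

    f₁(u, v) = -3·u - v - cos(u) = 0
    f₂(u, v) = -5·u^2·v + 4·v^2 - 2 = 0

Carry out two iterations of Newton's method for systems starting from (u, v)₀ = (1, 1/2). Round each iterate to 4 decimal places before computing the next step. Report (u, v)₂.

(0.4975, -2.5071)

At (1, 1/2): F = (-4.040302, -3.5000).
Jacobian J = [[sin(u) - 3, -1], [-10·u·v, -5·u^2 + 8·v]].
At the point, J = [[-2.158529, -1.0000], [-5.0000, -1.0000]] (det J = -2.841471).
Solving J·Δ = −F gives Δ = (0.1901, -4.4507).
Then the next iterate is (u, v)₁ = (1.1901, -3.9507).
Round to (1.1901, -3.9507) and repeat: F = (0.008833, 88.409755), J = [[-2.071594, -1.0000], [47.017281, -38.687290]].
Δ = (-0.6926, 1.4436), so (u, v)₂ = (0.4975, -2.5071).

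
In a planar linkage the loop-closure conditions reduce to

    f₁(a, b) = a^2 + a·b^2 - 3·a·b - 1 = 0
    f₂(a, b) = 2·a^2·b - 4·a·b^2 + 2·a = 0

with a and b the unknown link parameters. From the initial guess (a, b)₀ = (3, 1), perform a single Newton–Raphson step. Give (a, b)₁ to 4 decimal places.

At (3, 1): F = (2.0000, 12.0000).
Jacobian J = [[2·a + b^2 - 3·b, 2·a·b - 3·a], [4·a·b - 4·b^2 + 2, 2·a^2 - 8·a·b]].
At the point, J = [[4.0000, -3.0000], [10.0000, -6.0000]] (det J = 6.0000).
Solving J·Δ = −F gives Δ = (-4.0000, -4.6667).
Then the next iterate is (a, b)₁ = (-1.0000, -3.6667).

(-1.0000, -3.6667)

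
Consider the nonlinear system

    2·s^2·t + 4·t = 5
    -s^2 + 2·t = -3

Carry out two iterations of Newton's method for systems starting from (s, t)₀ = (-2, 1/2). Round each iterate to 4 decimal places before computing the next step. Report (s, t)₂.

At (-2, 1/2): F = (1.0000, 0.0000).
Jacobian J = [[4·s·t, 2·s^2 + 4], [-2·s, 2]].
At the point, J = [[-4.0000, 12.0000], [4.0000, 2.0000]] (det J = -56.0000).
Solving J·Δ = −F gives Δ = (0.0357, -0.0714).
Then the next iterate is (s, t)₁ = (-1.9643, 0.4286).
Round to (-1.9643, 0.4286) and repeat: F = (0.021884, -0.001274), J = [[-3.367596, 11.716949], [3.9286, 2.0000]].
Δ = (0.0011, -0.0015), so (s, t)₂ = (-1.9632, 0.4271).

(-1.9632, 0.4271)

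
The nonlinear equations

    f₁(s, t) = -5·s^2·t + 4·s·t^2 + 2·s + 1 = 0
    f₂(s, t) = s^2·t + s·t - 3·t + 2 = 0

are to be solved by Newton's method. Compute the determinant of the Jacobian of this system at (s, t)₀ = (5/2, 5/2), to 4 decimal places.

J = [[-10·s·t + 4·t^2 + 2, -5·s^2 + 8·s·t], [2·s·t + t, s^2 + s - 3]].
At the point, J = [[-35.5000, 18.7500], [15.0000, 5.7500]].
det J = -485.3750.

-485.3750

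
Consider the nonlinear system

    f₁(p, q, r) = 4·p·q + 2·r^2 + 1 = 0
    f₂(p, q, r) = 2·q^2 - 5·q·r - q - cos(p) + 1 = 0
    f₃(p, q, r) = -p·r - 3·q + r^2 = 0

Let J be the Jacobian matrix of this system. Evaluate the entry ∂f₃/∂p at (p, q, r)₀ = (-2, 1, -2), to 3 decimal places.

∂f₃/∂p = -r.
At (-2, 1, -2) this is 2.000.

2.000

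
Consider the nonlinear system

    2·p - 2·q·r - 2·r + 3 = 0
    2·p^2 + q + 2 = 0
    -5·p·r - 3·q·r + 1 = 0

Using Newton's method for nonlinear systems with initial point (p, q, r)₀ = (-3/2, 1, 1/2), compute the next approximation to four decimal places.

At (-3/2, 1, 1/2): F = (-2.0000, 7.5000, 3.2500).
Jacobian J = [[2, -2·r, -2·q - 2], [4·p, 1, 0], [-5·r, -3·r, -5·p - 3·q]].
At the point, J = [[2.0000, -1.0000, -4.0000], [-6.0000, 1.0000, 0.0000], [-2.5000, -1.5000, 4.5000]] (det J = -64.0000).
Solving J·Δ = −F gives Δ = (1.2930, 0.2578, 0.0820).
Then the next iterate is (p, q, r)₁ = (-0.2070, 1.2578, 0.5820).

(-0.2070, 1.2578, 0.5820)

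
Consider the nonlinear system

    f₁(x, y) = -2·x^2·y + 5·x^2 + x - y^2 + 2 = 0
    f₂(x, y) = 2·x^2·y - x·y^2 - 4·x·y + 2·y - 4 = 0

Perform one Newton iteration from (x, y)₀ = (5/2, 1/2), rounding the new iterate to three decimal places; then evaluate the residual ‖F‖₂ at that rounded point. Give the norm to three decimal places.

At (5/2, 1/2): F = (29.250, -2.375).
Jacobian J = [[-4·x·y + 10·x + 1, -2·x^2 - 2·y], [4·x·y - y^2 - 4·y, 2·x^2 - 2·x·y - 4·x + 2]].
At the point, J = [[21.000, -13.500], [2.750, 2.000]] (det J = 79.125).
Solving J·Δ = −F gives Δ = (-0.334, 1.647).
Then the next iterate is (x, y)₁ = (2.166, 2.147).
Re-evaluating at (2.166, 2.147): F = (2.86863, -8.14648), so ‖F‖₂ = 8.637.

8.637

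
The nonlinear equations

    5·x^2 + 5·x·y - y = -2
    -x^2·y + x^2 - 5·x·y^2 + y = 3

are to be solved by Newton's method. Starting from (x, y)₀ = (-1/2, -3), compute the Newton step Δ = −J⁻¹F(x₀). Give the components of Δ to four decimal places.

(1.1867, -2.8524)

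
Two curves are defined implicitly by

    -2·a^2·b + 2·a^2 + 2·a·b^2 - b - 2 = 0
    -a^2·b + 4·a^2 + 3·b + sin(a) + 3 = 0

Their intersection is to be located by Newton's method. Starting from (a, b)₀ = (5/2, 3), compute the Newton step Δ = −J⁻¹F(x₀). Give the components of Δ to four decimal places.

(-5.7302, -1.6037)

At (5/2, 3): F = (15.0000, 18.848472).
Jacobian J = [[-4·a·b + 4·a + 2·b^2, -2·a^2 + 4·a·b - 1], [-2·a·b + 8·a + cos(a), -a^2 + 3]].
At the point, J = [[-2.0000, 16.5000], [4.198856, -3.2500]] (det J = -62.781130).
Solving J·Δ = −F gives Δ = (-5.7302, -1.6037).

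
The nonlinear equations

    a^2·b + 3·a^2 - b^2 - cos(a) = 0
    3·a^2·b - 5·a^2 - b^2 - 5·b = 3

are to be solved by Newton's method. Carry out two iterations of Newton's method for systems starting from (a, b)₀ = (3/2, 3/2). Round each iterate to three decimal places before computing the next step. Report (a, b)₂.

At (3/2, 3/2): F = (7.80426, -13.875).
Jacobian J = [[2·a·b + 6·a + sin(a), a^2 - 2·b], [6·a·b - 10·a, 3·a^2 - 2·b - 5]].
At the point, J = [[14.49749, -0.750], [-1.500, -1.250]] (det J = -19.24687).
Solving J·Δ = −F gives Δ = (-1.048, -9.843).
Then the next iterate is (a, b)₁ = (0.452, -8.343).
Round to (0.452, -8.343) and repeat: F = (-71.59682, -37.02569), J = [[-4.39331, 16.89030], [-27.14622, 12.29891]].
Δ = (0.631, 4.403), so (a, b)₂ = (1.083, -3.940).

(1.083, -3.940)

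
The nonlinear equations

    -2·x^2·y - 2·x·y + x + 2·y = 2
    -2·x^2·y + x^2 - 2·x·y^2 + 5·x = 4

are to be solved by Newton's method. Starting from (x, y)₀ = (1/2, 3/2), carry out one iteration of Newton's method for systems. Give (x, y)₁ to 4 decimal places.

(0.2397, 0.3973)

At (1/2, 3/2): F = (-0.7500, -4.2500).
Jacobian J = [[-4·x·y - 2·y + 1, -2·x^2 - 2·x + 2], [-4·x·y + 2·x - 2·y^2 + 5, -2·x^2 - 4·x·y]].
At the point, J = [[-5.0000, 0.5000], [-1.5000, -3.5000]] (det J = 18.2500).
Solving J·Δ = −F gives Δ = (-0.2603, -1.1027).
Then the next iterate is (x, y)₁ = (0.2397, 0.3973).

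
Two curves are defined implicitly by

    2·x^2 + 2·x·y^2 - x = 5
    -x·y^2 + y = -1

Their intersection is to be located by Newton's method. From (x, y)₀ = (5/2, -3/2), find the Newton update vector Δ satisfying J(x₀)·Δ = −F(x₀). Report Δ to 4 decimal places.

(-0.5710, 0.5694)

At (5/2, -3/2): F = (16.2500, -6.1250).
Jacobian J = [[4·x + 2·y^2 - 1, 4·x·y], [-y^2, -2·x·y + 1]].
At the point, J = [[13.5000, -15.0000], [-2.2500, 8.5000]] (det J = 81.0000).
Solving J·Δ = −F gives Δ = (-0.5710, 0.5694).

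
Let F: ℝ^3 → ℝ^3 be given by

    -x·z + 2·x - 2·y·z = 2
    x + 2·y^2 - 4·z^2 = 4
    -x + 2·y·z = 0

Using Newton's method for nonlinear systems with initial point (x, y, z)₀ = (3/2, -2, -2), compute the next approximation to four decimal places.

At (3/2, -2, -2): F = (-4.0000, -10.5000, 6.5000).
Jacobian J = [[-z + 2, -2·z, -x - 2·y], [1, 4·y, -8·z], [-1, 2·z, 2·y]].
At the point, J = [[4.0000, 4.0000, 2.5000], [1.0000, -8.0000, 16.0000], [-1.0000, -4.0000, -4.0000]] (det J = 306.0000).
Solving J·Δ = −F gives Δ = (-0.3235, 0.6863, 1.0196).
Then the next iterate is (x, y, z)₁ = (1.1765, -1.3137, -0.9804).

(1.1765, -1.3137, -0.9804)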